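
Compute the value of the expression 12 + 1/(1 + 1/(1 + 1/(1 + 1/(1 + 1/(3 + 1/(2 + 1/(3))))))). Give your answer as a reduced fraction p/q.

1778/141

a_0 = 12: 12/1
a_1 = 1: 13/1
a_2 = 1: 25/2
a_3 = 1: 38/3
a_4 = 1: 63/5
a_5 = 3: 227/18
a_6 = 2: 517/41
a_7 = 3: 1778/141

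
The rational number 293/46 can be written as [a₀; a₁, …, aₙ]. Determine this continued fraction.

Repeatedly divide and take the remainder:
293 = 6·46 + 17, so a_0 = 6
46 = 2·17 + 12, so a_1 = 2
17 = 1·12 + 5, so a_2 = 1
12 = 2·5 + 2, so a_3 = 2
5 = 2·2 + 1, so a_4 = 2
2 = 2·1 + 0, so a_5 = 2

[6; 2, 1, 2, 2, 2]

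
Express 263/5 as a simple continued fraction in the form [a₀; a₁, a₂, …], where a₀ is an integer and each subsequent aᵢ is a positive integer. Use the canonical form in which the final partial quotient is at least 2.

[52; 1, 1, 2]

263 = 52·5 + 3, so a_0 = 52
5 = 1·3 + 2, so a_1 = 1
3 = 1·2 + 1, so a_2 = 1
2 = 2·1 + 0, so a_3 = 2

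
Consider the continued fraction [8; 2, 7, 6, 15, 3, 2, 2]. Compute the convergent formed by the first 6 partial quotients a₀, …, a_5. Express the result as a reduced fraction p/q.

36215/4277

Start with 3.
15 + 1/(3/1) = 15 + 1/3 = 46/3
6 + 1/(46/3) = 6 + 3/46 = 279/46
7 + 1/(279/46) = 7 + 46/279 = 1999/279
2 + 1/(1999/279) = 2 + 279/1999 = 4277/1999
8 + 1/(4277/1999) = 8 + 1999/4277 = 36215/4277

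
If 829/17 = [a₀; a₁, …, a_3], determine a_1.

1

Repeatedly divide and take the remainder:
829 = 48·17 + 13, so a_0 = 48
17 = 1·13 + 4, so a_1 = 1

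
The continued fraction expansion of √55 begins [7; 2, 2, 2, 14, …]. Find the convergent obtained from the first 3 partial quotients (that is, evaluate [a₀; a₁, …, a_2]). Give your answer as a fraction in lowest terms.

37/5

Compute successive convergents:
a_0 = 7: 7/1
a_1 = 2: 15/2
a_2 = 2: 37/5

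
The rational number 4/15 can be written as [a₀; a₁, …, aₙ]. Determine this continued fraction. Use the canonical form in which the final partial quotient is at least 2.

Apply division with remainder until the remainder is 0:
4 ÷ 15 → quotient 0, remainder 4
15 ÷ 4 → quotient 3, remainder 3
4 ÷ 3 → quotient 1, remainder 1
3 ÷ 1 → quotient 3, remainder 0

[0; 3, 1, 3]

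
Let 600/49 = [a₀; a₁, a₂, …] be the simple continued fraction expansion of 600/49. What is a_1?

⌊600/49⌋ = 12, remainder 12
⌊49/12⌋ = 4, remainder 1

4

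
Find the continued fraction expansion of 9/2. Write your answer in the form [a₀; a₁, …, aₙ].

[4; 2]

Run the Euclidean algorithm, recording each quotient:
9 ÷ 2 → quotient 4, remainder 1
2 ÷ 1 → quotient 2, remainder 0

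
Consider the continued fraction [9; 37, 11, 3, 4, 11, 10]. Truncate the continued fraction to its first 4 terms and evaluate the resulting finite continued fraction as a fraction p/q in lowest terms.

Start with 3.
11 + 1/(3/1) = 11 + 1/3 = 34/3
37 + 1/(34/3) = 37 + 3/34 = 1261/34
9 + 1/(1261/34) = 9 + 34/1261 = 11383/1261

11383/1261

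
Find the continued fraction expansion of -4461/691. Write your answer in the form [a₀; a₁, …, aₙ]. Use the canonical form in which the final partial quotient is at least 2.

[-7; 1, 1, 5, 6, 10]

-4461 ÷ 691 → quotient -7, remainder 376
691 ÷ 376 → quotient 1, remainder 315
376 ÷ 315 → quotient 1, remainder 61
315 ÷ 61 → quotient 5, remainder 10
61 ÷ 10 → quotient 6, remainder 1
10 ÷ 1 → quotient 10, remainder 0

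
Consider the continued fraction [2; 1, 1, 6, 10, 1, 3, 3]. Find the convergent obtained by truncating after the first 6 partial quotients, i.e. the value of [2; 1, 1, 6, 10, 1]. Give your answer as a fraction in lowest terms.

368/145

Work from the innermost term outward:
Start with 1.
10 + 1/(1/1) = 10 + 1/1 = 11/1
6 + 1/(11/1) = 6 + 1/11 = 67/11
1 + 1/(67/11) = 1 + 11/67 = 78/67
1 + 1/(78/67) = 1 + 67/78 = 145/78
2 + 1/(145/78) = 2 + 78/145 = 368/145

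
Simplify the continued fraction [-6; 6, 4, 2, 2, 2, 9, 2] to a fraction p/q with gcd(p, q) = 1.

Use the convergent recurrence hₖ = aₖ·hₖ₋₁ + hₖ₋₂ (and likewise for the denominators kₖ):
a_0 = -6: -6/1
a_1 = 6: -35/6
a_2 = 4: -146/25
a_3 = 2: -327/56
a_4 = 2: -800/137
a_5 = 2: -1927/330
a_6 = 9: -18143/3107
a_7 = 2: -38213/6544

-38213/6544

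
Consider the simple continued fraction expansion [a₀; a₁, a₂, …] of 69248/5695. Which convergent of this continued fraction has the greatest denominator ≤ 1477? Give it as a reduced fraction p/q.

a_0 = 12: 12/1  (≤ bound)
a_1 = 6: 73/6  (≤ bound)
a_2 = 3: 231/19  (≤ bound)
a_3 = 1: 304/25  (≤ bound)
a_4 = 2: 839/69  (≤ bound)
a_5 = 11: 9533/784  (≤ bound)
a_6 = 2: 19905/1637  (> 1477, stop)

9533/784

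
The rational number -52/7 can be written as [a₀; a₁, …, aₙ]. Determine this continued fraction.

[-8; 1, 1, 3]

-52 = -8·7 + 4, so a_0 = -8
7 = 1·4 + 3, so a_1 = 1
4 = 1·3 + 1, so a_2 = 1
3 = 3·1 + 0, so a_3 = 3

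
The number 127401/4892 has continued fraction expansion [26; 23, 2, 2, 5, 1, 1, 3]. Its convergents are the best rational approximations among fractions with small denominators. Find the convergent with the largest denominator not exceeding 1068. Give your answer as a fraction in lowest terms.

List convergents until the denominator exceeds the bound:
a_0 = 26: 26/1  (≤ bound)
a_1 = 23: 599/23  (≤ bound)
a_2 = 2: 1224/47  (≤ bound)
a_3 = 2: 3047/117  (≤ bound)
a_4 = 5: 16459/632  (≤ bound)
a_5 = 1: 19506/749  (≤ bound)
a_6 = 1: 35965/1381  (> 1068, stop)

19506/749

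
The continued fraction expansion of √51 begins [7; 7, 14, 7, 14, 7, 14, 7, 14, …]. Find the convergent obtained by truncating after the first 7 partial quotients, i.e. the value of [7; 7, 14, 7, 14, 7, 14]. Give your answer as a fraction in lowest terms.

Start with 14.
7 + 1/(14/1) = 7 + 1/14 = 99/14
14 + 1/(99/14) = 14 + 14/99 = 1400/99
7 + 1/(1400/99) = 7 + 99/1400 = 9899/1400
14 + 1/(9899/1400) = 14 + 1400/9899 = 139986/9899
7 + 1/(139986/9899) = 7 + 9899/139986 = 989801/139986
7 + 1/(989801/139986) = 7 + 139986/989801 = 7068593/989801

7068593/989801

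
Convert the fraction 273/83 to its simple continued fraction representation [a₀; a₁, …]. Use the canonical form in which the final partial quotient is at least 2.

[3; 3, 2, 5, 2]

Repeatedly divide and take the remainder:
273 ÷ 83 → quotient 3, remainder 24
83 ÷ 24 → quotient 3, remainder 11
24 ÷ 11 → quotient 2, remainder 2
11 ÷ 2 → quotient 5, remainder 1
2 ÷ 1 → quotient 2, remainder 0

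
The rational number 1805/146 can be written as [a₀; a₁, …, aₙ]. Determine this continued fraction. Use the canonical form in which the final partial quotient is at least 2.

Repeatedly divide and take the remainder:
1805 = 12·146 + 53, so a_0 = 12
146 = 2·53 + 40, so a_1 = 2
53 = 1·40 + 13, so a_2 = 1
40 = 3·13 + 1, so a_3 = 3
13 = 13·1 + 0, so a_4 = 13

[12; 2, 1, 3, 13]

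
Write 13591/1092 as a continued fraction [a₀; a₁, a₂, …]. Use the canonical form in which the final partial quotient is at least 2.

[12; 2, 4, 7, 1, 6, 2]

Run the Euclidean algorithm, recording each quotient:
13591 = 12·1092 + 487, so a_0 = 12
1092 = 2·487 + 118, so a_1 = 2
487 = 4·118 + 15, so a_2 = 4
118 = 7·15 + 13, so a_3 = 7
15 = 1·13 + 2, so a_4 = 1
13 = 6·2 + 1, so a_5 = 6
2 = 2·1 + 0, so a_6 = 2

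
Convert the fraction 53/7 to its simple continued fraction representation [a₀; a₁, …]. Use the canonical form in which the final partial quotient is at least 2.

53 = 7·7 + 4, so a_0 = 7
7 = 1·4 + 3, so a_1 = 1
4 = 1·3 + 1, so a_2 = 1
3 = 3·1 + 0, so a_3 = 3

[7; 1, 1, 3]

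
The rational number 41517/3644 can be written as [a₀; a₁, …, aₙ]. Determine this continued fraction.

⌊41517/3644⌋ = 11, remainder 1433
⌊3644/1433⌋ = 2, remainder 778
⌊1433/778⌋ = 1, remainder 655
⌊778/655⌋ = 1, remainder 123
⌊655/123⌋ = 5, remainder 40
⌊123/40⌋ = 3, remainder 3
⌊40/3⌋ = 13, remainder 1
⌊3/1⌋ = 3, remainder 0

[11; 2, 1, 1, 5, 3, 13, 3]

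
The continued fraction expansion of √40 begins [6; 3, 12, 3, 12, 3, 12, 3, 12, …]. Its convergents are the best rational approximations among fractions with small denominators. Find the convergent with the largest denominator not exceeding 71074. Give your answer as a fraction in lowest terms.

337434/53353

List convergents until the denominator exceeds the bound:
a_0 = 6: 6/1  (≤ bound)
a_1 = 3: 19/3  (≤ bound)
a_2 = 12: 234/37  (≤ bound)
a_3 = 3: 721/114  (≤ bound)
a_4 = 12: 8886/1405  (≤ bound)
a_5 = 3: 27379/4329  (≤ bound)
a_6 = 12: 337434/53353  (≤ bound)
a_7 = 3: 1039681/164388  (> 71074, stop)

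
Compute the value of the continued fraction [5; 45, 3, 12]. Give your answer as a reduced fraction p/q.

Start with 12.
3 + 1/(12/1) = 3 + 1/12 = 37/12
45 + 1/(37/12) = 45 + 12/37 = 1677/37
5 + 1/(1677/37) = 5 + 37/1677 = 8422/1677

8422/1677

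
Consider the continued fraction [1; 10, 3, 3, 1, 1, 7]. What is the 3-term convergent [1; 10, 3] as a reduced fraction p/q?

34/31

Compute successive convergents:
a_0 = 1: 1/1
a_1 = 10: 11/10
a_2 = 3: 34/31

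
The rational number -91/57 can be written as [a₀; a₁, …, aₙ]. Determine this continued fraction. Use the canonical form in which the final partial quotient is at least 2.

[-2; 2, 2, 11]

-91 = -2·57 + 23, so a_0 = -2
57 = 2·23 + 11, so a_1 = 2
23 = 2·11 + 1, so a_2 = 2
11 = 11·1 + 0, so a_3 = 11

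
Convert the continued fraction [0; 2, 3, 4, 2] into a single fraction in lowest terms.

29/67

Use the convergent recurrence hₖ = aₖ·hₖ₋₁ + hₖ₋₂ (and likewise for the denominators kₖ):
a_0 = 0: 0/1
a_1 = 2: 1/2
a_2 = 3: 3/7
a_3 = 4: 13/30
a_4 = 2: 29/67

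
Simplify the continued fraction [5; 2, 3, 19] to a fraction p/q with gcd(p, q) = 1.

733/135

a_0 = 5: 5/1
a_1 = 2: 11/2
a_2 = 3: 38/7
a_3 = 19: 733/135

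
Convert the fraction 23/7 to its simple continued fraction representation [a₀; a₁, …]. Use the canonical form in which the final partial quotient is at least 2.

[3; 3, 2]

⌊23/7⌋ = 3, remainder 2
⌊7/2⌋ = 3, remainder 1
⌊2/1⌋ = 2, remainder 0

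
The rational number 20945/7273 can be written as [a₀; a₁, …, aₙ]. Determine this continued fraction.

[2; 1, 7, 3, 9, 15, 2]

20945 = 2·7273 + 6399, so a_0 = 2
7273 = 1·6399 + 874, so a_1 = 1
6399 = 7·874 + 281, so a_2 = 7
874 = 3·281 + 31, so a_3 = 3
281 = 9·31 + 2, so a_4 = 9
31 = 15·2 + 1, so a_5 = 15
2 = 2·1 + 0, so a_6 = 2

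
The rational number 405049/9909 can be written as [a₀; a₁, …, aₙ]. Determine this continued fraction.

⌊405049/9909⌋ = 40, remainder 8689
⌊9909/8689⌋ = 1, remainder 1220
⌊8689/1220⌋ = 7, remainder 149
⌊1220/149⌋ = 8, remainder 28
⌊149/28⌋ = 5, remainder 9
⌊28/9⌋ = 3, remainder 1
⌊9/1⌋ = 9, remainder 0

[40; 1, 7, 8, 5, 3, 9]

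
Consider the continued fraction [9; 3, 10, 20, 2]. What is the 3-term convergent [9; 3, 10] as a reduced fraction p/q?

Work from the innermost term outward:
Start with 10.
3 + 1/(10/1) = 3 + 1/10 = 31/10
9 + 1/(31/10) = 9 + 10/31 = 289/31

289/31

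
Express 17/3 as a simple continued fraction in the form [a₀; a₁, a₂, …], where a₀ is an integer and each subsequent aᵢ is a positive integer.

[5; 1, 2]

Apply division with remainder until the remainder is 0:
17 = 5·3 + 2, so a_0 = 5
3 = 1·2 + 1, so a_1 = 1
2 = 2·1 + 0, so a_2 = 2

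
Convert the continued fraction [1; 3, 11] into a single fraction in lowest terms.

45/34

a_0 = 1: 1/1
a_1 = 3: 4/3
a_2 = 11: 45/34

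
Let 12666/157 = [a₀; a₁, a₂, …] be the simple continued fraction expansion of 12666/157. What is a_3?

Repeatedly divide and take the remainder:
⌊12666/157⌋ = 80, remainder 106
⌊157/106⌋ = 1, remainder 51
⌊106/51⌋ = 2, remainder 4
⌊51/4⌋ = 12, remainder 3

12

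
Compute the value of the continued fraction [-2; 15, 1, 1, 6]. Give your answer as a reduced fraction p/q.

-391/202

a_0 = -2: -2/1
a_1 = 15: -29/15
a_2 = 1: -31/16
a_3 = 1: -60/31
a_4 = 6: -391/202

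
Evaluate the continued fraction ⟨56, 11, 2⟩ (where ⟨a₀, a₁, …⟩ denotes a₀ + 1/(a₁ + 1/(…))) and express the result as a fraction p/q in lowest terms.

Start with 2.
11 + 1/(2/1) = 11 + 1/2 = 23/2
56 + 1/(23/2) = 56 + 2/23 = 1290/23

1290/23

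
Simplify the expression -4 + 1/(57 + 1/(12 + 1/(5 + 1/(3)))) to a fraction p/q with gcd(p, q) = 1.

-44329/11131

a_0 = -4: -4/1
a_1 = 57: -227/57
a_2 = 12: -2728/685
a_3 = 5: -13867/3482
a_4 = 3: -44329/11131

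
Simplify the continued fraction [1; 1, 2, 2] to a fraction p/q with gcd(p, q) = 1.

12/7

a_0 = 1: 1/1
a_1 = 1: 2/1
a_2 = 2: 5/3
a_3 = 2: 12/7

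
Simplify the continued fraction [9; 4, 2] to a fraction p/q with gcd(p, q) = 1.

83/9

Start with 2.
4 + 1/(2/1) = 4 + 1/2 = 9/2
9 + 1/(9/2) = 9 + 2/9 = 83/9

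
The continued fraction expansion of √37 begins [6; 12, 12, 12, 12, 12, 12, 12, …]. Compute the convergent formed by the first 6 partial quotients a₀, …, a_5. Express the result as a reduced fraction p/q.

Use the convergent recurrence hₖ = aₖ·hₖ₋₁ + hₖ₋₂ (and likewise for the denominators kₖ):
a_0 = 6: 6/1
a_1 = 12: 73/12
a_2 = 12: 882/145
a_3 = 12: 10657/1752
a_4 = 12: 128766/21169
a_5 = 12: 1555849/255780

1555849/255780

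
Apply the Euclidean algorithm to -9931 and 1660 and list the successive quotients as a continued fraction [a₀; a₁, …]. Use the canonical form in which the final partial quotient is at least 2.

[-6; 57, 4, 7]

⌊-9931/1660⌋ = -6, remainder 29
⌊1660/29⌋ = 57, remainder 7
⌊29/7⌋ = 4, remainder 1
⌊7/1⌋ = 7, remainder 0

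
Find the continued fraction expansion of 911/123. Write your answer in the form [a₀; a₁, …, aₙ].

[7; 2, 2, 5, 1, 3]

911 ÷ 123 → quotient 7, remainder 50
123 ÷ 50 → quotient 2, remainder 23
50 ÷ 23 → quotient 2, remainder 4
23 ÷ 4 → quotient 5, remainder 3
4 ÷ 3 → quotient 1, remainder 1
3 ÷ 1 → quotient 3, remainder 0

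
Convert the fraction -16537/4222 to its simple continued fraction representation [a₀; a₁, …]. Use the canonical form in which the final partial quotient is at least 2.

[-4; 12, 35, 10]

⌊-16537/4222⌋ = -4, remainder 351
⌊4222/351⌋ = 12, remainder 10
⌊351/10⌋ = 35, remainder 1
⌊10/1⌋ = 10, remainder 0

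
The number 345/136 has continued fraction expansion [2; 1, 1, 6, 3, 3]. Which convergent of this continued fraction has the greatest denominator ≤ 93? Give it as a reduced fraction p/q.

List convergents until the denominator exceeds the bound:
a_0 = 2: 2/1  (≤ bound)
a_1 = 1: 3/1  (≤ bound)
a_2 = 1: 5/2  (≤ bound)
a_3 = 6: 33/13  (≤ bound)
a_4 = 3: 104/41  (≤ bound)
a_5 = 3: 345/136  (> 93, stop)

104/41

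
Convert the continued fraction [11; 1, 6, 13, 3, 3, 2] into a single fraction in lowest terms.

25674/2165

Start with 2.
3 + 1/(2/1) = 3 + 1/2 = 7/2
3 + 1/(7/2) = 3 + 2/7 = 23/7
13 + 1/(23/7) = 13 + 7/23 = 306/23
6 + 1/(306/23) = 6 + 23/306 = 1859/306
1 + 1/(1859/306) = 1 + 306/1859 = 2165/1859
11 + 1/(2165/1859) = 11 + 1859/2165 = 25674/2165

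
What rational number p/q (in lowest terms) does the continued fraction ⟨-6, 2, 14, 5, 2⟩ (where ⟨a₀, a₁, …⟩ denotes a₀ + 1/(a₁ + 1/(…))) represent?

-1782/323

Work from the innermost term outward:
Start with 2.
5 + 1/(2/1) = 5 + 1/2 = 11/2
14 + 1/(11/2) = 14 + 2/11 = 156/11
2 + 1/(156/11) = 2 + 11/156 = 323/156
-6 + 1/(323/156) = -6 + 156/323 = -1782/323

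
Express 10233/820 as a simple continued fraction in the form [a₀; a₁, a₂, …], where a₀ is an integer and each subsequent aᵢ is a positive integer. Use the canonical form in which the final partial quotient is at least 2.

10233 ÷ 820 → quotient 12, remainder 393
820 ÷ 393 → quotient 2, remainder 34
393 ÷ 34 → quotient 11, remainder 19
34 ÷ 19 → quotient 1, remainder 15
19 ÷ 15 → quotient 1, remainder 4
15 ÷ 4 → quotient 3, remainder 3
4 ÷ 3 → quotient 1, remainder 1
3 ÷ 1 → quotient 3, remainder 0

[12; 2, 11, 1, 1, 3, 1, 3]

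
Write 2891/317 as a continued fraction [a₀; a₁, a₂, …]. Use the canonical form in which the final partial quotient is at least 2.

⌊2891/317⌋ = 9, remainder 38
⌊317/38⌋ = 8, remainder 13
⌊38/13⌋ = 2, remainder 12
⌊13/12⌋ = 1, remainder 1
⌊12/1⌋ = 12, remainder 0

[9; 8, 2, 1, 12]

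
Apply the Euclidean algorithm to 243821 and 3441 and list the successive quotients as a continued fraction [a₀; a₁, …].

⌊243821/3441⌋ = 70, remainder 2951
⌊3441/2951⌋ = 1, remainder 490
⌊2951/490⌋ = 6, remainder 11
⌊490/11⌋ = 44, remainder 6
⌊11/6⌋ = 1, remainder 5
⌊6/5⌋ = 1, remainder 1
⌊5/1⌋ = 5, remainder 0

[70; 1, 6, 44, 1, 1, 5]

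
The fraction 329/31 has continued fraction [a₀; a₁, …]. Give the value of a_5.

Repeatedly divide and take the remainder:
329 = 10·31 + 19, so a_0 = 10
31 = 1·19 + 12, so a_1 = 1
19 = 1·12 + 7, so a_2 = 1
12 = 1·7 + 5, so a_3 = 1
7 = 1·5 + 2, so a_4 = 1
5 = 2·2 + 1, so a_5 = 2

2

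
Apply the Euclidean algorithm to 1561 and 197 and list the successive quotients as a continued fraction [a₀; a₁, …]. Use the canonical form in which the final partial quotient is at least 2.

1561 ÷ 197 → quotient 7, remainder 182
197 ÷ 182 → quotient 1, remainder 15
182 ÷ 15 → quotient 12, remainder 2
15 ÷ 2 → quotient 7, remainder 1
2 ÷ 1 → quotient 2, remainder 0

[7; 1, 12, 7, 2]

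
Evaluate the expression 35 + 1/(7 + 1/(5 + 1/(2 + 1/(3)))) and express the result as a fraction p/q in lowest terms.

Compute successive convergents:
a_0 = 35: 35/1
a_1 = 7: 246/7
a_2 = 5: 1265/36
a_3 = 2: 2776/79
a_4 = 3: 9593/273

9593/273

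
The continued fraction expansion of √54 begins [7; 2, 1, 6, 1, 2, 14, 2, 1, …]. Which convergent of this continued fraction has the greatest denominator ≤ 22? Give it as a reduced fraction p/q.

List convergents until the denominator exceeds the bound:
a_0 = 7: 7/1  (≤ bound)
a_1 = 2: 15/2  (≤ bound)
a_2 = 1: 22/3  (≤ bound)
a_3 = 6: 147/20  (≤ bound)
a_4 = 1: 169/23  (> 22, stop)

147/20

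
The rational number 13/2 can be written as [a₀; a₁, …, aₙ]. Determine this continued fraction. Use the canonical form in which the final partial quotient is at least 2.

[6; 2]

13 = 6·2 + 1, so a_0 = 6
2 = 2·1 + 0, so a_1 = 2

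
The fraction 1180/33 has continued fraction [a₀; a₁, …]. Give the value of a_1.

1

1180 ÷ 33 → quotient 35, remainder 25
33 ÷ 25 → quotient 1, remainder 8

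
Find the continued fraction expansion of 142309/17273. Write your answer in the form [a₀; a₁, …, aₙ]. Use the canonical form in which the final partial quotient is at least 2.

⌊142309/17273⌋ = 8, remainder 4125
⌊17273/4125⌋ = 4, remainder 773
⌊4125/773⌋ = 5, remainder 260
⌊773/260⌋ = 2, remainder 253
⌊260/253⌋ = 1, remainder 7
⌊253/7⌋ = 36, remainder 1
⌊7/1⌋ = 7, remainder 0

[8; 4, 5, 2, 1, 36, 7]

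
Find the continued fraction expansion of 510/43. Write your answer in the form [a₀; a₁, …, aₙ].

[11; 1, 6, 6]

⌊510/43⌋ = 11, remainder 37
⌊43/37⌋ = 1, remainder 6
⌊37/6⌋ = 6, remainder 1
⌊6/1⌋ = 6, remainder 0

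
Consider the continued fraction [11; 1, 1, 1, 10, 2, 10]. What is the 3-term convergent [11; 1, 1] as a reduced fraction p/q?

23/2

Build up convergents one term at a time:
a_0 = 11: 11/1
a_1 = 1: 12/1
a_2 = 1: 23/2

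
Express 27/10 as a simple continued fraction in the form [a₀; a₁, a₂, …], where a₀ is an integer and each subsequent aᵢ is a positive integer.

[2; 1, 2, 3]

Repeatedly divide and take the remainder:
⌊27/10⌋ = 2, remainder 7
⌊10/7⌋ = 1, remainder 3
⌊7/3⌋ = 2, remainder 1
⌊3/1⌋ = 3, remainder 0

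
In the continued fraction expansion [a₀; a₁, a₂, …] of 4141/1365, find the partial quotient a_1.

29

4141 = 3·1365 + 46, so a_0 = 3
1365 = 29·46 + 31, so a_1 = 29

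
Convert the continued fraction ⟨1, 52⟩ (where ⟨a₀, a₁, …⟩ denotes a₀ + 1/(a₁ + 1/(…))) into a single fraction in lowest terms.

Build up convergents one term at a time:
a_0 = 1: 1/1
a_1 = 52: 53/52

53/52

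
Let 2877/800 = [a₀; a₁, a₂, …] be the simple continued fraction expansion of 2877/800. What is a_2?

1

2877 ÷ 800 → quotient 3, remainder 477
800 ÷ 477 → quotient 1, remainder 323
477 ÷ 323 → quotient 1, remainder 154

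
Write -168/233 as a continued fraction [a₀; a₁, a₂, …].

[-1; 3, 1, 1, 2, 2, 5]

-168 ÷ 233 → quotient -1, remainder 65
233 ÷ 65 → quotient 3, remainder 38
65 ÷ 38 → quotient 1, remainder 27
38 ÷ 27 → quotient 1, remainder 11
27 ÷ 11 → quotient 2, remainder 5
11 ÷ 5 → quotient 2, remainder 1
5 ÷ 1 → quotient 5, remainder 0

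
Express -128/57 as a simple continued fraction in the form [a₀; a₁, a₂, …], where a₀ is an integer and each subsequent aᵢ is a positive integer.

-128 = -3·57 + 43, so a_0 = -3
57 = 1·43 + 14, so a_1 = 1
43 = 3·14 + 1, so a_2 = 3
14 = 14·1 + 0, so a_3 = 14

[-3; 1, 3, 14]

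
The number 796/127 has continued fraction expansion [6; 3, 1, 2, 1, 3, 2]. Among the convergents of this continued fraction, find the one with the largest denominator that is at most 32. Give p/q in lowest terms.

a_0 = 6: 6/1  (≤ bound)
a_1 = 3: 19/3  (≤ bound)
a_2 = 1: 25/4  (≤ bound)
a_3 = 2: 69/11  (≤ bound)
a_4 = 1: 94/15  (≤ bound)
a_5 = 3: 351/56  (> 32, stop)

94/15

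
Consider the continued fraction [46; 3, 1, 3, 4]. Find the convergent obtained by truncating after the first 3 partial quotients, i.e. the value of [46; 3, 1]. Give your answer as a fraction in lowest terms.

Work from the innermost term outward:
Start with 1.
3 + 1/(1/1) = 3 + 1/1 = 4/1
46 + 1/(4/1) = 46 + 1/4 = 185/4

185/4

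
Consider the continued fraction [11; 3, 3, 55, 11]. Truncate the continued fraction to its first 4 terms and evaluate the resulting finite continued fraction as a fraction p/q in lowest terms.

Collapse the nested fraction from the inside out:
Start with 55.
3 + 1/(55/1) = 3 + 1/55 = 166/55
3 + 1/(166/55) = 3 + 55/166 = 553/166
11 + 1/(553/166) = 11 + 166/553 = 6249/553

6249/553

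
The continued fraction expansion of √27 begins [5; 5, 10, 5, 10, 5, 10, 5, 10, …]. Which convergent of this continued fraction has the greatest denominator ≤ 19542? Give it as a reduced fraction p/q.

70226/13515

a_0 = 5: 5/1  (≤ bound)
a_1 = 5: 26/5  (≤ bound)
a_2 = 10: 265/51  (≤ bound)
a_3 = 5: 1351/260  (≤ bound)
a_4 = 10: 13775/2651  (≤ bound)
a_5 = 5: 70226/13515  (≤ bound)
a_6 = 10: 716035/137801  (> 19542, stop)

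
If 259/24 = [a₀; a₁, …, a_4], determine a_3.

1

⌊259/24⌋ = 10, remainder 19
⌊24/19⌋ = 1, remainder 5
⌊19/5⌋ = 3, remainder 4
⌊5/4⌋ = 1, remainder 1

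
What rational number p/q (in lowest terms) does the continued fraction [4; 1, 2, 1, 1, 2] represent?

85/18

a_0 = 4: 4/1
a_1 = 1: 5/1
a_2 = 2: 14/3
a_3 = 1: 19/4
a_4 = 1: 33/7
a_5 = 2: 85/18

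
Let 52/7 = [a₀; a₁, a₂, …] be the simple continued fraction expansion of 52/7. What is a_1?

52 ÷ 7 → quotient 7, remainder 3
7 ÷ 3 → quotient 2, remainder 1

2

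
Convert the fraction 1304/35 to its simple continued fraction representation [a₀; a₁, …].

[37; 3, 1, 8]

⌊1304/35⌋ = 37, remainder 9
⌊35/9⌋ = 3, remainder 8
⌊9/8⌋ = 1, remainder 1
⌊8/1⌋ = 8, remainder 0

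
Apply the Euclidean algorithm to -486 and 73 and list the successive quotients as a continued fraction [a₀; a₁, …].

[-7; 2, 1, 11, 2]

-486 = -7·73 + 25, so a_0 = -7
73 = 2·25 + 23, so a_1 = 2
25 = 1·23 + 2, so a_2 = 1
23 = 11·2 + 1, so a_3 = 11
2 = 2·1 + 0, so a_4 = 2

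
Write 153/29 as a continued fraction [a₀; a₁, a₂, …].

[5; 3, 1, 1, 1, 2]

Repeatedly divide and take the remainder:
153 ÷ 29 → quotient 5, remainder 8
29 ÷ 8 → quotient 3, remainder 5
8 ÷ 5 → quotient 1, remainder 3
5 ÷ 3 → quotient 1, remainder 2
3 ÷ 2 → quotient 1, remainder 1
2 ÷ 1 → quotient 2, remainder 0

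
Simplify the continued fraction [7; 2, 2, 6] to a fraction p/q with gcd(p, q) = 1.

237/32

a_0 = 7: 7/1
a_1 = 2: 15/2
a_2 = 2: 37/5
a_3 = 6: 237/32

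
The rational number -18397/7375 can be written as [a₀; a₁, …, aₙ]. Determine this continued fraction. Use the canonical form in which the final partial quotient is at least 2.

-18397 = -3·7375 + 3728, so a_0 = -3
7375 = 1·3728 + 3647, so a_1 = 1
3728 = 1·3647 + 81, so a_2 = 1
3647 = 45·81 + 2, so a_3 = 45
81 = 40·2 + 1, so a_4 = 40
2 = 2·1 + 0, so a_5 = 2

[-3; 1, 1, 45, 40, 2]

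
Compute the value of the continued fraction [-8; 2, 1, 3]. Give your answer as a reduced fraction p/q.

-84/11

Start with 3.
1 + 1/(3/1) = 1 + 1/3 = 4/3
2 + 1/(4/3) = 2 + 3/4 = 11/4
-8 + 1/(11/4) = -8 + 4/11 = -84/11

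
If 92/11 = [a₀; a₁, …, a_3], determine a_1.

2

92 ÷ 11 → quotient 8, remainder 4
11 ÷ 4 → quotient 2, remainder 3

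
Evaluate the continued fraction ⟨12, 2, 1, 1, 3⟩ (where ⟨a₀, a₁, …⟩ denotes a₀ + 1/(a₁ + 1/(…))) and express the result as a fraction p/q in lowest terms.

Start with 3.
1 + 1/(3/1) = 1 + 1/3 = 4/3
1 + 1/(4/3) = 1 + 3/4 = 7/4
2 + 1/(7/4) = 2 + 4/7 = 18/7
12 + 1/(18/7) = 12 + 7/18 = 223/18

223/18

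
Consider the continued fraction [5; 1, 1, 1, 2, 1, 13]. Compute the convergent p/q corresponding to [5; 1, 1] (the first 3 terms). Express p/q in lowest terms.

11/2

Start with 1.
1 + 1/(1/1) = 1 + 1/1 = 2/1
5 + 1/(2/1) = 5 + 1/2 = 11/2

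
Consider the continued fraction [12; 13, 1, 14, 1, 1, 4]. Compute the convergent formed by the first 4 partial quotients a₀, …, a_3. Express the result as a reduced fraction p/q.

Starting at the tail and folding back:
Start with 14.
1 + 1/(14/1) = 1 + 1/14 = 15/14
13 + 1/(15/14) = 13 + 14/15 = 209/15
12 + 1/(209/15) = 12 + 15/209 = 2523/209

2523/209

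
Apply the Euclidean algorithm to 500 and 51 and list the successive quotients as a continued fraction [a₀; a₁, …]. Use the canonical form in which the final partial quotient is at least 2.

500 ÷ 51 → quotient 9, remainder 41
51 ÷ 41 → quotient 1, remainder 10
41 ÷ 10 → quotient 4, remainder 1
10 ÷ 1 → quotient 10, remainder 0

[9; 1, 4, 10]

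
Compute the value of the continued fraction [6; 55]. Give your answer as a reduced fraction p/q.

331/55

Compute successive convergents:
a_0 = 6: 6/1
a_1 = 55: 331/55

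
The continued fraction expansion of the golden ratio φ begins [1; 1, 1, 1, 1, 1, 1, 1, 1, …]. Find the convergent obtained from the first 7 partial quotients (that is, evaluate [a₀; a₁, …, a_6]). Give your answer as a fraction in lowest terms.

21/13

Start with 1.
1 + 1/(1/1) = 1 + 1/1 = 2/1
1 + 1/(2/1) = 1 + 1/2 = 3/2
1 + 1/(3/2) = 1 + 2/3 = 5/3
1 + 1/(5/3) = 1 + 3/5 = 8/5
1 + 1/(8/5) = 1 + 5/8 = 13/8
1 + 1/(13/8) = 1 + 8/13 = 21/13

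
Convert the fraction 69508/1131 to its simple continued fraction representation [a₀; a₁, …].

Repeatedly divide and take the remainder:
⌊69508/1131⌋ = 61, remainder 517
⌊1131/517⌋ = 2, remainder 97
⌊517/97⌋ = 5, remainder 32
⌊97/32⌋ = 3, remainder 1
⌊32/1⌋ = 32, remainder 0

[61; 2, 5, 3, 32]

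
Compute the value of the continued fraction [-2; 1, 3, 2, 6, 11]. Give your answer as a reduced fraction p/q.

-792/647

Collapse the nested fraction from the inside out:
Start with 11.
6 + 1/(11/1) = 6 + 1/11 = 67/11
2 + 1/(67/11) = 2 + 11/67 = 145/67
3 + 1/(145/67) = 3 + 67/145 = 502/145
1 + 1/(502/145) = 1 + 145/502 = 647/502
-2 + 1/(647/502) = -2 + 502/647 = -792/647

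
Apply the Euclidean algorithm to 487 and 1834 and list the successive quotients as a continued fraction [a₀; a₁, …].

[0; 3, 1, 3, 3, 1, 2, 10]

Run the Euclidean algorithm, recording each quotient:
487 = 0·1834 + 487, so a_0 = 0
1834 = 3·487 + 373, so a_1 = 3
487 = 1·373 + 114, so a_2 = 1
373 = 3·114 + 31, so a_3 = 3
114 = 3·31 + 21, so a_4 = 3
31 = 1·21 + 10, so a_5 = 1
21 = 2·10 + 1, so a_6 = 2
10 = 10·1 + 0, so a_7 = 10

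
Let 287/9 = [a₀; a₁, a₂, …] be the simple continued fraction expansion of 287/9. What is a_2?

8

⌊287/9⌋ = 31, remainder 8
⌊9/8⌋ = 1, remainder 1
⌊8/1⌋ = 8, remainder 0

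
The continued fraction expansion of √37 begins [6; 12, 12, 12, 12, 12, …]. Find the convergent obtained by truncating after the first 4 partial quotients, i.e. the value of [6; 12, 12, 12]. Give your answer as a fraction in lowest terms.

Build up convergents one term at a time:
a_0 = 6: 6/1
a_1 = 12: 73/12
a_2 = 12: 882/145
a_3 = 12: 10657/1752

10657/1752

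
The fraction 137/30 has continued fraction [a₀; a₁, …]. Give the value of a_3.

⌊137/30⌋ = 4, remainder 17
⌊30/17⌋ = 1, remainder 13
⌊17/13⌋ = 1, remainder 4
⌊13/4⌋ = 3, remainder 1

3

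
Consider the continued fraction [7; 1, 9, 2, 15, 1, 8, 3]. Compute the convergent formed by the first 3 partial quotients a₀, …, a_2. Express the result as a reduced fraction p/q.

a_0 = 7: 7/1
a_1 = 1: 8/1
a_2 = 9: 79/10

79/10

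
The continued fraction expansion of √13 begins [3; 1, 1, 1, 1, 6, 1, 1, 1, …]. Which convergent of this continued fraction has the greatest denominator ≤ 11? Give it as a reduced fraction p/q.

a_0 = 3: 3/1  (≤ bound)
a_1 = 1: 4/1  (≤ bound)
a_2 = 1: 7/2  (≤ bound)
a_3 = 1: 11/3  (≤ bound)
a_4 = 1: 18/5  (≤ bound)
a_5 = 6: 119/33  (> 11, stop)

18/5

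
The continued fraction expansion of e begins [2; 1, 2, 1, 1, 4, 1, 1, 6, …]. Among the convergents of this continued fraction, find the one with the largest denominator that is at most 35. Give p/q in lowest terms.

87/32

List convergents until the denominator exceeds the bound:
a_0 = 2: 2/1  (≤ bound)
a_1 = 1: 3/1  (≤ bound)
a_2 = 2: 8/3  (≤ bound)
a_3 = 1: 11/4  (≤ bound)
a_4 = 1: 19/7  (≤ bound)
a_5 = 4: 87/32  (≤ bound)
a_6 = 1: 106/39  (> 35, stop)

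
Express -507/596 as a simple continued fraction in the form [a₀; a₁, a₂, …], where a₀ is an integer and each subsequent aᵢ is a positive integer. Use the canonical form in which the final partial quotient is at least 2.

⌊-507/596⌋ = -1, remainder 89
⌊596/89⌋ = 6, remainder 62
⌊89/62⌋ = 1, remainder 27
⌊62/27⌋ = 2, remainder 8
⌊27/8⌋ = 3, remainder 3
⌊8/3⌋ = 2, remainder 2
⌊3/2⌋ = 1, remainder 1
⌊2/1⌋ = 2, remainder 0

[-1; 6, 1, 2, 3, 2, 1, 2]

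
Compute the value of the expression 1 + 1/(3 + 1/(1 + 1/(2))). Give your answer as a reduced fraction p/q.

Compute successive convergents:
a_0 = 1: 1/1
a_1 = 3: 4/3
a_2 = 1: 5/4
a_3 = 2: 14/11

14/11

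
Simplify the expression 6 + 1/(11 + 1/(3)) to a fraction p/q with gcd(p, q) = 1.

207/34

Use the convergent recurrence hₖ = aₖ·hₖ₋₁ + hₖ₋₂ (and likewise for the denominators kₖ):
a_0 = 6: 6/1
a_1 = 11: 67/11
a_2 = 3: 207/34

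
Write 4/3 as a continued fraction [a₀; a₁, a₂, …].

[1; 3]

Apply division with remainder until the remainder is 0:
⌊4/3⌋ = 1, remainder 1
⌊3/1⌋ = 3, remainder 0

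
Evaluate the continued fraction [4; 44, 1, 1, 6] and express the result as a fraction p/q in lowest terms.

2329/579

a_0 = 4: 4/1
a_1 = 44: 177/44
a_2 = 1: 181/45
a_3 = 1: 358/89
a_4 = 6: 2329/579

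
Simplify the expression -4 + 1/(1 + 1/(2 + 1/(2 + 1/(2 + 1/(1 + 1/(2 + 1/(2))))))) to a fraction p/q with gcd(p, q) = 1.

-507/154

Collapse the nested fraction from the inside out:
Start with 2.
2 + 1/(2/1) = 2 + 1/2 = 5/2
1 + 1/(5/2) = 1 + 2/5 = 7/5
2 + 1/(7/5) = 2 + 5/7 = 19/7
2 + 1/(19/7) = 2 + 7/19 = 45/19
2 + 1/(45/19) = 2 + 19/45 = 109/45
1 + 1/(109/45) = 1 + 45/109 = 154/109
-4 + 1/(154/109) = -4 + 109/154 = -507/154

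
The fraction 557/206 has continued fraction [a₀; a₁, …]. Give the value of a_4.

Repeatedly divide and take the remainder:
557 ÷ 206 → quotient 2, remainder 145
206 ÷ 145 → quotient 1, remainder 61
145 ÷ 61 → quotient 2, remainder 23
61 ÷ 23 → quotient 2, remainder 15
23 ÷ 15 → quotient 1, remainder 8

1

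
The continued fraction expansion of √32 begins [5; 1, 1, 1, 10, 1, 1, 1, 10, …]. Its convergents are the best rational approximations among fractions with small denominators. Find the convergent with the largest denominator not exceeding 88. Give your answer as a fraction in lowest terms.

379/67

a_0 = 5: 5/1  (≤ bound)
a_1 = 1: 6/1  (≤ bound)
a_2 = 1: 11/2  (≤ bound)
a_3 = 1: 17/3  (≤ bound)
a_4 = 10: 181/32  (≤ bound)
a_5 = 1: 198/35  (≤ bound)
a_6 = 1: 379/67  (≤ bound)
a_7 = 1: 577/102  (> 88, stop)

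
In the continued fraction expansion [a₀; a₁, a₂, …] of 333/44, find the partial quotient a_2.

333 = 7·44 + 25, so a_0 = 7
44 = 1·25 + 19, so a_1 = 1
25 = 1·19 + 6, so a_2 = 1

1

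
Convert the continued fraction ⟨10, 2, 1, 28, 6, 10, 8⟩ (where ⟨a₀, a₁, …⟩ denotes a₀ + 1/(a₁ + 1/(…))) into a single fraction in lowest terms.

441677/42727

Work from the innermost term outward:
Start with 8.
10 + 1/(8/1) = 10 + 1/8 = 81/8
6 + 1/(81/8) = 6 + 8/81 = 494/81
28 + 1/(494/81) = 28 + 81/494 = 13913/494
1 + 1/(13913/494) = 1 + 494/13913 = 14407/13913
2 + 1/(14407/13913) = 2 + 13913/14407 = 42727/14407
10 + 1/(42727/14407) = 10 + 14407/42727 = 441677/42727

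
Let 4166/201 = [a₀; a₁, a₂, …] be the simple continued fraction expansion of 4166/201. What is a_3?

Repeatedly divide and take the remainder:
⌊4166/201⌋ = 20, remainder 146
⌊201/146⌋ = 1, remainder 55
⌊146/55⌋ = 2, remainder 36
⌊55/36⌋ = 1, remainder 19

1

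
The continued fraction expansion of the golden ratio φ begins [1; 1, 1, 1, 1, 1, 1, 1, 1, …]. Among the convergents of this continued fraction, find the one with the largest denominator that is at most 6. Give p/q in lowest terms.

a_0 = 1: 1/1  (≤ bound)
a_1 = 1: 2/1  (≤ bound)
a_2 = 1: 3/2  (≤ bound)
a_3 = 1: 5/3  (≤ bound)
a_4 = 1: 8/5  (≤ bound)
a_5 = 1: 13/8  (> 6, stop)

8/5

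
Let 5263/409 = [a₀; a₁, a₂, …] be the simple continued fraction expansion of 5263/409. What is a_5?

2

5263 = 12·409 + 355, so a_0 = 12
409 = 1·355 + 54, so a_1 = 1
355 = 6·54 + 31, so a_2 = 6
54 = 1·31 + 23, so a_3 = 1
31 = 1·23 + 8, so a_4 = 1
23 = 2·8 + 7, so a_5 = 2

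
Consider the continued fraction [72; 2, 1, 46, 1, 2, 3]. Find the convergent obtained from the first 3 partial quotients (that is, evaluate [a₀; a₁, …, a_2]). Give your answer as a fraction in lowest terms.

a_0 = 72: 72/1
a_1 = 2: 145/2
a_2 = 1: 217/3

217/3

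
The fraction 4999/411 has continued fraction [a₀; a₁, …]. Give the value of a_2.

7

4999 ÷ 411 → quotient 12, remainder 67
411 ÷ 67 → quotient 6, remainder 9
67 ÷ 9 → quotient 7, remainder 4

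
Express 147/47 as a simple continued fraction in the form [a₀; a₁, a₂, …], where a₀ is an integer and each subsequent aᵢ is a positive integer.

147 = 3·47 + 6, so a_0 = 3
47 = 7·6 + 5, so a_1 = 7
6 = 1·5 + 1, so a_2 = 1
5 = 5·1 + 0, so a_3 = 5

[3; 7, 1, 5]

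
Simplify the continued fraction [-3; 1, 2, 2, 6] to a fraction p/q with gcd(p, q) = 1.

a_0 = -3: -3/1
a_1 = 1: -2/1
a_2 = 2: -7/3
a_3 = 2: -16/7
a_4 = 6: -103/45

-103/45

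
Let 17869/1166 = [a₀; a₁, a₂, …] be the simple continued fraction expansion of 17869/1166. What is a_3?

14

Apply division with remainder until the remainder is 0:
⌊17869/1166⌋ = 15, remainder 379
⌊1166/379⌋ = 3, remainder 29
⌊379/29⌋ = 13, remainder 2
⌊29/2⌋ = 14, remainder 1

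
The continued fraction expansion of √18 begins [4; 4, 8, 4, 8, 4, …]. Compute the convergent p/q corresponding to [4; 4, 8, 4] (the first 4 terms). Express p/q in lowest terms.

Start with 4.
8 + 1/(4/1) = 8 + 1/4 = 33/4
4 + 1/(33/4) = 4 + 4/33 = 136/33
4 + 1/(136/33) = 4 + 33/136 = 577/136

577/136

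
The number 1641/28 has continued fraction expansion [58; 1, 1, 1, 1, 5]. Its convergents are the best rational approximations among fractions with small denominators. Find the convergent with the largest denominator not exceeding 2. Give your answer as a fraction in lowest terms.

117/2

a_0 = 58: 58/1  (≤ bound)
a_1 = 1: 59/1  (≤ bound)
a_2 = 1: 117/2  (≤ bound)
a_3 = 1: 176/3  (> 2, stop)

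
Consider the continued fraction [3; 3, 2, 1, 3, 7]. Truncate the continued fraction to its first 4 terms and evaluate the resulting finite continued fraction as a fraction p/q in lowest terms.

33/10

Start with 1.
2 + 1/(1/1) = 2 + 1/1 = 3/1
3 + 1/(3/1) = 3 + 1/3 = 10/3
3 + 1/(10/3) = 3 + 3/10 = 33/10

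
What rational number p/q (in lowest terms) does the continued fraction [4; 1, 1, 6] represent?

Use the convergent recurrence hₖ = aₖ·hₖ₋₁ + hₖ₋₂ (and likewise for the denominators kₖ):
a_0 = 4: 4/1
a_1 = 1: 5/1
a_2 = 1: 9/2
a_3 = 6: 59/13

59/13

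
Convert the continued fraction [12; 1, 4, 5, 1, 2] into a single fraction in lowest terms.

a_0 = 12: 12/1
a_1 = 1: 13/1
a_2 = 4: 64/5
a_3 = 5: 333/26
a_4 = 1: 397/31
a_5 = 2: 1127/88

1127/88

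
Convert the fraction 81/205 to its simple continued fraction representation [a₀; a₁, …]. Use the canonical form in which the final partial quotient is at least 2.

[0; 2, 1, 1, 7, 1, 1, 2]

81 ÷ 205 → quotient 0, remainder 81
205 ÷ 81 → quotient 2, remainder 43
81 ÷ 43 → quotient 1, remainder 38
43 ÷ 38 → quotient 1, remainder 5
38 ÷ 5 → quotient 7, remainder 3
5 ÷ 3 → quotient 1, remainder 2
3 ÷ 2 → quotient 1, remainder 1
2 ÷ 1 → quotient 2, remainder 0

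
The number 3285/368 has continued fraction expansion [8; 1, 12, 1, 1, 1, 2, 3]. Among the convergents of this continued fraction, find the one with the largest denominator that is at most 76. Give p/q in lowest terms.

366/41

a_0 = 8: 8/1  (≤ bound)
a_1 = 1: 9/1  (≤ bound)
a_2 = 12: 116/13  (≤ bound)
a_3 = 1: 125/14  (≤ bound)
a_4 = 1: 241/27  (≤ bound)
a_5 = 1: 366/41  (≤ bound)
a_6 = 2: 973/109  (> 76, stop)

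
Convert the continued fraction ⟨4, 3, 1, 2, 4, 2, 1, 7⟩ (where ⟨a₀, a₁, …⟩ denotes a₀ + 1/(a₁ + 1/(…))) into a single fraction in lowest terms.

Collapse the nested fraction from the inside out:
Start with 7.
1 + 1/(7/1) = 1 + 1/7 = 8/7
2 + 1/(8/7) = 2 + 7/8 = 23/8
4 + 1/(23/8) = 4 + 8/23 = 100/23
2 + 1/(100/23) = 2 + 23/100 = 223/100
1 + 1/(223/100) = 1 + 100/223 = 323/223
3 + 1/(323/223) = 3 + 223/323 = 1192/323
4 + 1/(1192/323) = 4 + 323/1192 = 5091/1192

5091/1192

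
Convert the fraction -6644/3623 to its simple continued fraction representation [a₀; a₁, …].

[-2; 6, 54, 1, 2, 1, 2]

Apply division with remainder until the remainder is 0:
-6644 ÷ 3623 → quotient -2, remainder 602
3623 ÷ 602 → quotient 6, remainder 11
602 ÷ 11 → quotient 54, remainder 8
11 ÷ 8 → quotient 1, remainder 3
8 ÷ 3 → quotient 2, remainder 2
3 ÷ 2 → quotient 1, remainder 1
2 ÷ 1 → quotient 2, remainder 0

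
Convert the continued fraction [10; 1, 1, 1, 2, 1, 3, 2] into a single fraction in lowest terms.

989/93

Use the convergent recurrence hₖ = aₖ·hₖ₋₁ + hₖ₋₂ (and likewise for the denominators kₖ):
a_0 = 10: 10/1
a_1 = 1: 11/1
a_2 = 1: 21/2
a_3 = 1: 32/3
a_4 = 2: 85/8
a_5 = 1: 117/11
a_6 = 3: 436/41
a_7 = 2: 989/93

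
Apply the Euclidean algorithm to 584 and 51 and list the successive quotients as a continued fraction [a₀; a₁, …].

⌊584/51⌋ = 11, remainder 23
⌊51/23⌋ = 2, remainder 5
⌊23/5⌋ = 4, remainder 3
⌊5/3⌋ = 1, remainder 2
⌊3/2⌋ = 1, remainder 1
⌊2/1⌋ = 2, remainder 0

[11; 2, 4, 1, 1, 2]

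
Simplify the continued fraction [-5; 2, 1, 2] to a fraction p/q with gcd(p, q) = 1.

-37/8

a_0 = -5: -5/1
a_1 = 2: -9/2
a_2 = 1: -14/3
a_3 = 2: -37/8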